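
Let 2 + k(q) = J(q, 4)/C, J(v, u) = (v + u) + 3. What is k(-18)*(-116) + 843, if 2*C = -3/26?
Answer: -63127/3 ≈ -21042.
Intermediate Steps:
J(v, u) = 3 + u + v (J(v, u) = (u + v) + 3 = 3 + u + v)
C = -3/52 (C = (-3/26)/2 = (-3*1/26)/2 = (½)*(-3/26) = -3/52 ≈ -0.057692)
k(q) = -370/3 - 52*q/3 (k(q) = -2 + (3 + 4 + q)/(-3/52) = -2 + (7 + q)*(-52/3) = -2 + (-364/3 - 52*q/3) = -370/3 - 52*q/3)
k(-18)*(-116) + 843 = (-370/3 - 52/3*(-18))*(-116) + 843 = (-370/3 + 312)*(-116) + 843 = (566/3)*(-116) + 843 = -65656/3 + 843 = -63127/3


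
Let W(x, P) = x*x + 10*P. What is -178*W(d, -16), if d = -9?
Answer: 14062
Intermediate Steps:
W(x, P) = x² + 10*P
-178*W(d, -16) = -178*((-9)² + 10*(-16)) = -178*(81 - 160) = -178*(-79) = 14062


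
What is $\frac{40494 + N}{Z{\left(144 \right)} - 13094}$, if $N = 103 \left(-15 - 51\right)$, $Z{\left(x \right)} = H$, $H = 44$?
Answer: $- \frac{1872}{725} \approx -2.5821$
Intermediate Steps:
$Z{\left(x \right)} = 44$
$N = -6798$ ($N = 103 \left(-66\right) = -6798$)
$\frac{40494 + N}{Z{\left(144 \right)} - 13094} = \frac{40494 - 6798}{44 - 13094} = \frac{33696}{-13050} = 33696 \left(- \frac{1}{13050}\right) = - \frac{1872}{725}$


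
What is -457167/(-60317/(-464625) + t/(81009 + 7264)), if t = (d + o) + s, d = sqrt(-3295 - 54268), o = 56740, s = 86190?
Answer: -1345010339965981409566484625/5145666387277986138556 + 8711800241202915609375*I*sqrt(57563)/5145666387277986138556 ≈ -2.6139e+5 + 406.2*I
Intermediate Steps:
d = I*sqrt(57563) (d = sqrt(-57563) = I*sqrt(57563) ≈ 239.92*I)
t = 142930 + I*sqrt(57563) (t = (I*sqrt(57563) + 56740) + 86190 = (56740 + I*sqrt(57563)) + 86190 = 142930 + I*sqrt(57563) ≈ 1.4293e+5 + 239.92*I)
-457167/(-60317/(-464625) + t/(81009 + 7264)) = -457167/(-60317/(-464625) + (142930 + I*sqrt(57563))/(81009 + 7264)) = -457167/(-60317*(-1/464625) + (142930 + I*sqrt(57563))/88273) = -457167/(60317/464625 + (142930 + I*sqrt(57563))*(1/88273)) = -457167/(60317/464625 + (142930/88273 + I*sqrt(57563)/88273)) = -457167/(71733213791/41013842625 + I*sqrt(57563)/88273)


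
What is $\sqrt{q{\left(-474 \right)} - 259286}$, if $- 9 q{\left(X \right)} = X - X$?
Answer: $i \sqrt{259286} \approx 509.2 i$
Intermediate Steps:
$q{\left(X \right)} = 0$ ($q{\left(X \right)} = - \frac{X - X}{9} = \left(- \frac{1}{9}\right) 0 = 0$)
$\sqrt{q{\left(-474 \right)} - 259286} = \sqrt{0 - 259286} = \sqrt{-259286} = i \sqrt{259286}$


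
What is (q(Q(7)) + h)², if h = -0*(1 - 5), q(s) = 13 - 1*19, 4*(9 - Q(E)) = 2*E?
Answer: 36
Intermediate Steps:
Q(E) = 9 - E/2
q(s) = -6 (q(s) = 13 - 19 = -6)
h = 0 (h = -0*(-4) = -53*0 = 0)
(q(Q(7)) + h)² = (-6 + 0)² = (-6)² = 36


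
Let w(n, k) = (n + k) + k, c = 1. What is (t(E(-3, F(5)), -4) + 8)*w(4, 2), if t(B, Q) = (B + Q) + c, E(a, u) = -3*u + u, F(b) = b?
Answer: -40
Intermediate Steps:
w(n, k) = n + 2*k (w(n, k) = (k + n) + k = n + 2*k)
E(a, u) = -2*u
t(B, Q) = 1 + B + Q (t(B, Q) = (B + Q) + 1 = 1 + B + Q)
(t(E(-3, F(5)), -4) + 8)*w(4, 2) = ((1 - 2*5 - 4) + 8)*(4 + 2*2) = ((1 - 10 - 4) + 8)*(4 + 4) = (-13 + 8)*8 = -5*8 = -40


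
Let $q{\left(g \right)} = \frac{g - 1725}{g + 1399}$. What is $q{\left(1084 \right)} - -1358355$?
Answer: $\frac{3372794824}{2483} \approx 1.3584 \cdot 10^{6}$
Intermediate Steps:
$q{\left(g \right)} = \frac{-1725 + g}{1399 + g}$
$q{\left(1084 \right)} - -1358355 = \frac{-1725 + 1084}{1399 + 1084} - -1358355 = \frac{1}{2483} \left(-641\right) + \left(-1059774 + 2418129\right) = \frac{1}{2483} \left(-641\right) + 1358355 = - \frac{641}{2483} + 1358355 = \frac{3372794824}{2483}$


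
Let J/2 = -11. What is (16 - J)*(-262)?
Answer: -9956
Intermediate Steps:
J = -22 (J = 2*(-11) = -22)
(16 - J)*(-262) = (16 - 1*(-22))*(-262) = (16 + 22)*(-262) = 38*(-262) = -9956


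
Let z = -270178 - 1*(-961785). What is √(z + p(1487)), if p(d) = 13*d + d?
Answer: 5*√28497 ≈ 844.05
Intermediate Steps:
z = 691607 (z = -270178 + 961785 = 691607)
p(d) = 14*d
√(z + p(1487)) = √(691607 + 14*1487) = √(691607 + 20818) = √712425 = 5*√28497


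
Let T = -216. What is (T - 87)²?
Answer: 91809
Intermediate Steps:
(T - 87)² = (-216 - 87)² = (-303)² = 91809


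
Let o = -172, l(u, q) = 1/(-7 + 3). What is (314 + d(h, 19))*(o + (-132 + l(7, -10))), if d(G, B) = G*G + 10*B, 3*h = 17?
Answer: -5872025/36 ≈ -1.6311e+5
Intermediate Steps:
h = 17/3 (h = (⅓)*17 = 17/3 ≈ 5.6667)
l(u, q) = -¼ (l(u, q) = 1/(-4) = -¼)
d(G, B) = G² + 10*B
(314 + d(h, 19))*(o + (-132 + l(7, -10))) = (314 + ((17/3)² + 10*19))*(-172 + (-132 - ¼)) = (314 + (289/9 + 190))*(-172 - 529/4) = (314 + 1999/9)*(-1217/4) = (4825/9)*(-1217/4) = -5872025/36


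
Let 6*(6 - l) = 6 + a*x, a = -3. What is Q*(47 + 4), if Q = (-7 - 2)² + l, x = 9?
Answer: 9231/2 ≈ 4615.5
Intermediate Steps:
l = 19/2 (l = 6 - (6 - 3*9)/6 = 6 - (6 - 27)/6 = 6 - ⅙*(-21) = 6 + 7/2 = 19/2 ≈ 9.5000)
Q = 181/2 (Q = (-7 - 2)² + 19/2 = (-9)² + 19/2 = 81 + 19/2 = 181/2 ≈ 90.500)
Q*(47 + 4) = 181*(47 + 4)/2 = (181/2)*51 = 9231/2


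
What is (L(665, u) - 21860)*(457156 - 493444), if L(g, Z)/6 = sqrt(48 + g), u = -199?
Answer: 793255680 - 217728*sqrt(713) ≈ 7.8744e+8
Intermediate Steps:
L(g, Z) = 6*sqrt(48 + g)
(L(665, u) - 21860)*(457156 - 493444) = (6*sqrt(48 + 665) - 21860)*(457156 - 493444) = (6*sqrt(713) - 21860)*(-36288) = (-21860 + 6*sqrt(713))*(-36288) = 793255680 - 217728*sqrt(713)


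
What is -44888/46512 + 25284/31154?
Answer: -13901959/90564678 ≈ -0.15350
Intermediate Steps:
-44888/46512 + 25284/31154 = -44888*1/46512 + 25284*(1/31154) = -5611/5814 + 12642/15577 = -13901959/90564678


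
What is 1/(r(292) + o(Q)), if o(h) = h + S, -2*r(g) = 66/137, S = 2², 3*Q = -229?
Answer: -411/29828 ≈ -0.013779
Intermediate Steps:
Q = -229/3 (Q = (⅓)*(-229) = -229/3 ≈ -76.333)
S = 4
r(g) = -33/137
o(h) = 4 + h (o(h) = h + 4 = 4 + h)
1/(r(292) + o(Q)) = 1/(-33/137 + (4 - 229/3)) = 1/(-33/137 - 217/3) = 1/(-29828/411) = -411/29828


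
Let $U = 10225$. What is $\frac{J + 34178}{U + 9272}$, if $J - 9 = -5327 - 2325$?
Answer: $\frac{8845}{6499} \approx 1.361$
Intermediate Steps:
$J = -7643$ ($J = 9 - 7652 = -7643$)
$\frac{J + 34178}{U + 9272} = \frac{-7643 + 34178}{10225 + 9272} = \frac{26535}{19497} = 26535 \cdot \frac{1}{19497} = \frac{8845}{6499}$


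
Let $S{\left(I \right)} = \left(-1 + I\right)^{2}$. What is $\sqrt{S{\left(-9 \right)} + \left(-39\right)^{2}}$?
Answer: $\sqrt{1621} \approx 40.262$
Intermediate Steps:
$\sqrt{S{\left(-9 \right)} + \left(-39\right)^{2}} = \sqrt{\left(-1 - 9\right)^{2} + \left(-39\right)^{2}} = \sqrt{\left(-10\right)^{2} + 1521} = \sqrt{100 + 1521} = \sqrt{1621}$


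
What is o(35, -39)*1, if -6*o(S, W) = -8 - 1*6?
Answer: 7/3 ≈ 2.3333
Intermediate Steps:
o(S, W) = 7/3 (o(S, W) = -(-8 - 1*6)/6 = -(-8 - 6)/6 = -⅙*(-14) = 7/3)
o(35, -39)*1 = (7/3)*1 = 7/3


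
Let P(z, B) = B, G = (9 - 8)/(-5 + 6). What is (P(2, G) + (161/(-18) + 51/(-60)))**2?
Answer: 2505889/32400 ≈ 77.342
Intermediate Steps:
G = 1 (G = 1/1 = 1*1 = 1)
(P(2, G) + (161/(-18) + 51/(-60)))**2 = (1 + (161/(-18) + 51/(-60)))**2 = (1 + (161*(-1/18) + 51*(-1/60)))**2 = (1 + (-161/18 - 17/20))**2 = (1 - 1763/180)**2 = (-1583/180)**2 = 2505889/32400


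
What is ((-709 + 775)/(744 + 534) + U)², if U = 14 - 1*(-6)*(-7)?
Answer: 35438209/45369 ≈ 781.11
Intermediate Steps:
U = -28 (U = 14 + 6*(-7) = 14 - 42 = -28)
((-709 + 775)/(744 + 534) + U)² = ((-709 + 775)/(744 + 534) - 28)² = (66/1278 - 28)² = (66*(1/1278) - 28)² = (11/213 - 28)² = (-5953/213)² = 35438209/45369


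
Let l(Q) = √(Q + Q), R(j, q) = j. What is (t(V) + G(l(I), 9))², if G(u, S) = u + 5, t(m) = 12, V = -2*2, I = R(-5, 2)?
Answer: (17 + I*√10)² ≈ 279.0 + 107.52*I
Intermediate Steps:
I = -5
V = -4
l(Q) = √2*√Q (l(Q) = √(2*Q) = √2*√Q)
G(u, S) = 5 + u
(t(V) + G(l(I), 9))² = (12 + (5 + √2*√(-5)))² = (12 + (5 + √2*(I*√5)))² = (12 + (5 + I*√10))² = (17 + I*√10)²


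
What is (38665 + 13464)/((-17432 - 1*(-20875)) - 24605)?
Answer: -52129/21162 ≈ -2.4633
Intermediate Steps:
(38665 + 13464)/((-17432 - 1*(-20875)) - 24605) = 52129/((-17432 + 20875) - 24605) = 52129/(3443 - 24605) = 52129/(-21162) = 52129*(-1/21162) = -52129/21162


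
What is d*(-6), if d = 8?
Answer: -48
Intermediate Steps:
d*(-6) = 8*(-6) = -48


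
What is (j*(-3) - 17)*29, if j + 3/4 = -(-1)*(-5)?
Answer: 29/4 ≈ 7.2500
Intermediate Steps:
j = -23/4 (j = -3/4 - (-1)*(-5) = -3/4 - 1*5 = -3/4 - 5 = -23/4 ≈ -5.7500)
(j*(-3) - 17)*29 = (-23/4*(-3) - 17)*29 = (69/4 - 17)*29 = (1/4)*29 = 29/4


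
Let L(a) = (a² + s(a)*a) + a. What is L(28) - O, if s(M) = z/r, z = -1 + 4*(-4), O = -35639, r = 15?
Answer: 546289/15 ≈ 36419.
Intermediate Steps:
z = -17 (z = -1 - 16 = -17)
s(M) = -17/15
L(a) = a² - 2*a/15 (L(a) = (a² - 17*a/15) + a = a² - 2*a/15)
L(28) - O = (1/15)*28*(-2 + 15*28) - 1*(-35639) = (1/15)*28*(-2 + 420) + 35639 = (1/15)*28*418 + 35639 = 11704/15 + 35639 = 546289/15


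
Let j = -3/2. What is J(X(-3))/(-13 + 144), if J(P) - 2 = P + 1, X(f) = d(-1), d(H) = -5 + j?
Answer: -7/262 ≈ -0.026718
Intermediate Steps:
j = -3/2 (j = -3*1/2 = -3/2 ≈ -1.5000)
d(H) = -13/2 (d(H) = -5 - 3/2 = -13/2)
X(f) = -13/2
J(P) = 3 + P (J(P) = 2 + (P + 1) = 2 + (1 + P) = 3 + P)
J(X(-3))/(-13 + 144) = (3 - 13/2)/(-13 + 144) = -7/2/131 = (1/131)*(-7/2) = -7/262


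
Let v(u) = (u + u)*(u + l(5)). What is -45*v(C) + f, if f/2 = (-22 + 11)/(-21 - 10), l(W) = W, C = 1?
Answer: -16718/31 ≈ -539.29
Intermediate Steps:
f = 22/31 (f = 2*((-22 + 11)/(-21 - 10)) = 2*(-11/(-31)) = 2*(-11*(-1/31)) = 2*(11/31) = 22/31 ≈ 0.70968)
v(u) = 2*u*(5 + u) (v(u) = (u + u)*(u + 5) = (2*u)*(5 + u) = 2*u*(5 + u))
-45*v(C) + f = -90*(5 + 1) + 22/31 = -90*6 + 22/31 = -45*12 + 22/31 = -540 + 22/31 = -16718/31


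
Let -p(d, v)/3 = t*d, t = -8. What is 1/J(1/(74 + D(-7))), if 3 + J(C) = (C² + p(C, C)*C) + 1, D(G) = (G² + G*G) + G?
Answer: -1089/2177 ≈ -0.50023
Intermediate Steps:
p(d, v) = 24*d (p(d, v) = -(-24)*d = 24*d)
D(G) = G + 2*G² (D(G) = (G² + G²) + G = 2*G² + G = G + 2*G²)
J(C) = -2 + 25*C² (J(C) = -3 + ((C² + (24*C)*C) + 1) = -3 + ((C² + 24*C²) + 1) = -3 + (25*C² + 1) = -3 + (1 + 25*C²) = -2 + 25*C²)
1/J(1/(74 + D(-7))) = 1/(-2 + 25*(1/(74 - 7*(1 + 2*(-7))))²) = 1/(-2 + 25*(1/(74 - 7*(1 - 14)))²) = 1/(-2 + 25*(1/(74 - 7*(-13)))²) = 1/(-2 + 25*(1/(74 + 91))²) = 1/(-2 + 25*(1/165)²) = 1/(-2 + 25*(1/27225)) = 1/(-2 + 1/1089) = 1/(-2177/1089) = -1089/2177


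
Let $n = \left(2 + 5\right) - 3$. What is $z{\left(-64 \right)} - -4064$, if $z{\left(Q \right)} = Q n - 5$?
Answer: $3803$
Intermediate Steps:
$n = 4$ ($n = 7 - 3 = 4$)
$z{\left(Q \right)} = -5 + 4 Q$ ($z{\left(Q \right)} = Q 4 - 5 = 4 Q - 5 = -5 + 4 Q$)
$z{\left(-64 \right)} - -4064 = \left(-5 + 4 \left(-64\right)\right) - -4064 = \left(-5 - 256\right) + 4064 = -261 + 4064 = 3803$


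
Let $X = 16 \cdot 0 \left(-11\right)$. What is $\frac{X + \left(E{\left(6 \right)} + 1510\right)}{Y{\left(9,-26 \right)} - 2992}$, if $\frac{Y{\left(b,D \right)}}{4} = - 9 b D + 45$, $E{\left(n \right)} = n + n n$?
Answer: $\frac{388}{1403} \approx 0.27655$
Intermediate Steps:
$E{\left(n \right)} = n + n^{2}$
$X = 0$ ($X = 0 \left(-11\right) = 0$)
$Y{\left(b,D \right)} = 180 - 36 D b$ ($Y{\left(b,D \right)} = 4 \left(- 9 b D + 45\right) = 4 \left(- 9 D b + 45\right) = 4 \left(45 - 9 D b\right) = 180 - 36 D b$)
$\frac{X + \left(E{\left(6 \right)} + 1510\right)}{Y{\left(9,-26 \right)} - 2992} = \frac{0 + \left(6 \left(1 + 6\right) + 1510\right)}{\left(180 - \left(-936\right) 9\right) - 2992} = \frac{0 + \left(6 \cdot 7 + 1510\right)}{\left(180 + 8424\right) - 2992} = \frac{0 + \left(42 + 1510\right)}{8604 - 2992} = \frac{0 + 1552}{5612} = 1552 \cdot \frac{1}{5612} = \frac{388}{1403}$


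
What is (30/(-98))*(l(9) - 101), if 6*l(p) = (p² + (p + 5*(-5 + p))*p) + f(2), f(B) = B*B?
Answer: 650/49 ≈ 13.265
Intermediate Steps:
f(B) = B²
l(p) = ⅔ + p²/6 + p*(-25 + 6*p)/6 (l(p) = ((p² + (p + 5*(-5 + p))*p) + 2²)/6 = ((p² + (p + (-25 + 5*p))*p) + 4)/6 = ((p² + (-25 + 6*p)*p) + 4)/6 = ((p² + p*(-25 + 6*p)) + 4)/6 = (4 + p² + p*(-25 + 6*p))/6 = ⅔ + p²/6 + p*(-25 + 6*p)/6)
(30/(-98))*(l(9) - 101) = (30/(-98))*((⅔ - 25/6*9 + (7/6)*9²) - 101) = (30*(-1/98))*((⅔ - 75/2 + (7/6)*81) - 101) = -15*((⅔ - 75/2 + 189/2) - 101)/49 = -15*(173/3 - 101)/49 = -15/49*(-130/3) = 650/49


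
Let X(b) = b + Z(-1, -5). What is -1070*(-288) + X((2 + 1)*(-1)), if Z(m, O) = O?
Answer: 308152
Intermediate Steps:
X(b) = -5 + b (X(b) = b - 5 = -5 + b)
-1070*(-288) + X((2 + 1)*(-1)) = -1070*(-288) + (-5 + (2 + 1)*(-1)) = 308160 + (-5 + 3*(-1)) = 308160 + (-5 - 3) = 308160 - 8 = 308152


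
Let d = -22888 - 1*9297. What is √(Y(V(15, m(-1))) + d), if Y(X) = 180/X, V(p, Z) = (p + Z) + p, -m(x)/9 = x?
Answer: I*√5438485/13 ≈ 179.39*I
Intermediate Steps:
m(x) = -9*x
V(p, Z) = Z + 2*p (V(p, Z) = (Z + p) + p = Z + 2*p)
d = -32185 (d = -22888 - 9297 = -32185)
√(Y(V(15, m(-1))) + d) = √(180/(-9*(-1) + 2*15) - 32185) = √(180/(9 + 30) - 32185) = √(180/39 - 32185) = √(180*(1/39) - 32185) = √(60/13 - 32185) = √(-418345/13) = I*√5438485/13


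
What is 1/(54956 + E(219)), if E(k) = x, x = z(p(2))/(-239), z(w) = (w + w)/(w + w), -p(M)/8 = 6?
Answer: 239/13134483 ≈ 1.8196e-5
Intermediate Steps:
p(M) = -48 (p(M) = -8*6 = -48)
z(w) = 1 (z(w) = (2*w)/((2*w)) = (2*w)*(1/(2*w)) = 1)
x = -1/239 (x = 1/(-239) = 1*(-1/239) = -1/239 ≈ -0.0041841)
E(k) = -1/239
1/(54956 + E(219)) = 1/(54956 - 1/239) = 1/(13134483/239) = 239/13134483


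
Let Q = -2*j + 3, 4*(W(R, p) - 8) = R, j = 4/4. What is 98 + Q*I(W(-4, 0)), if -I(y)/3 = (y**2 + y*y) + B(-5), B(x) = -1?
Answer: -193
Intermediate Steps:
j = 1 (j = 4*(1/4) = 1)
W(R, p) = 8 + R/4
I(y) = 3 - 6*y**2 (I(y) = -3*((y**2 + y*y) - 1) = -3*((y**2 + y**2) - 1) = -3*(2*y**2 - 1) = -3*(-1 + 2*y**2) = 3 - 6*y**2)
Q = 1 (Q = -2*1 + 3 = -2 + 3 = 1)
98 + Q*I(W(-4, 0)) = 98 + 1*(3 - 6*(8 + (1/4)*(-4))**2) = 98 + 1*(3 - 6*(8 - 1)**2) = 98 + 1*(3 - 6*7**2) = 98 + 1*(3 - 6*49) = 98 + 1*(3 - 294) = 98 + 1*(-291) = 98 - 291 = -193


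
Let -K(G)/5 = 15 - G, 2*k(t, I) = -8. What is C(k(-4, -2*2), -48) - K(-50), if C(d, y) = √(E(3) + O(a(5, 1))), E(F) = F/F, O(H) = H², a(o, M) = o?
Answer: 325 + √26 ≈ 330.10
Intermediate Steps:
k(t, I) = -4 (k(t, I) = (½)*(-8) = -4)
K(G) = -75 + 5*G (K(G) = -5*(15 - G) = -75 + 5*G)
E(F) = 1
C(d, y) = √26 (C(d, y) = √(1 + 5²) = √(1 + 25) = √26)
C(k(-4, -2*2), -48) - K(-50) = √26 - (-75 + 5*(-50)) = √26 - (-75 - 250) = √26 - 1*(-325) = √26 + 325 = 325 + √26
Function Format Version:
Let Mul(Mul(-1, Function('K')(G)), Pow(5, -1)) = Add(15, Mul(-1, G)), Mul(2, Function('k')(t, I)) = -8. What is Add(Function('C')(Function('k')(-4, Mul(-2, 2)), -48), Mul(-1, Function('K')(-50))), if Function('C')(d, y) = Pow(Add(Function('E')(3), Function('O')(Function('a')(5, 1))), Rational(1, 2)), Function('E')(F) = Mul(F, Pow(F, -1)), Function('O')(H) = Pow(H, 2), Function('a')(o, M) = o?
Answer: Add(325, Pow(26, Rational(1, 2))) ≈ 330.10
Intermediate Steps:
Function('k')(t, I) = -4 (Function('k')(t, I) = Mul(Rational(1, 2), -8) = -4)
Function('K')(G) = Add(-75, Mul(5, G)) (Function('K')(G) = Mul(-5, Add(15, Mul(-1, G))) = Add(-75, Mul(5, G)))
Function('E')(F) = 1
Function('C')(d, y) = Pow(26, Rational(1, 2)) (Function('C')(d, y) = Pow(Add(1, Pow(5, 2)), Rational(1, 2)) = Pow(Add(1, 25), Rational(1, 2)) = Pow(26, Rational(1, 2)))
Add(Function('C')(Function('k')(-4, Mul(-2, 2)), -48), Mul(-1, Function('K')(-50))) = Add(Pow(26, Rational(1, 2)), Mul(-1, Add(-75, Mul(5, -50)))) = Add(Pow(26, Rational(1, 2)), Mul(-1, Add(-75, -250))) = Add(Pow(26, Rational(1, 2)), Mul(-1, -325)) = Add(Pow(26, Rational(1, 2)), 325) = Add(325, Pow(26, Rational(1, 2)))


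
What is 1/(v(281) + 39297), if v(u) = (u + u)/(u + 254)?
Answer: 535/21024457 ≈ 2.5447e-5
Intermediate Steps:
v(u) = 2*u/(254 + u) (v(u) = (2*u)/(254 + u) = 2*u/(254 + u))
1/(v(281) + 39297) = 1/(2*281/(254 + 281) + 39297) = 1/(2*281/535 + 39297) = 1/(2*281*(1/535) + 39297) = 1/(562/535 + 39297) = 1/(21024457/535) = 535/21024457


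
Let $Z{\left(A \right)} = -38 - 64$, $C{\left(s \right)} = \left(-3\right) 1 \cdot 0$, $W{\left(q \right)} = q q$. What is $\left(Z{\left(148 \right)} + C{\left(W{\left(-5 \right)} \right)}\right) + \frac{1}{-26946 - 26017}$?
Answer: $- \frac{5402227}{52963} \approx -102.0$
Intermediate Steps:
$W{\left(q \right)} = q^{2}$
$C{\left(s \right)} = 0$ ($C{\left(s \right)} = \left(-3\right) 0 = 0$)
$Z{\left(A \right)} = -102$
$\left(Z{\left(148 \right)} + C{\left(W{\left(-5 \right)} \right)}\right) + \frac{1}{-26946 - 26017} = \left(-102 + 0\right) + \frac{1}{-26946 - 26017} = -102 + \frac{1}{-52963} = -102 - \frac{1}{52963} = - \frac{5402227}{52963}$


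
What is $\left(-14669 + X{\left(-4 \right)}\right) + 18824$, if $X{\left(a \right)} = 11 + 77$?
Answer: $4243$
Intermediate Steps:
$X{\left(a \right)} = 88$
$\left(-14669 + X{\left(-4 \right)}\right) + 18824 = \left(-14669 + 88\right) + 18824 = -14581 + 18824 = 4243$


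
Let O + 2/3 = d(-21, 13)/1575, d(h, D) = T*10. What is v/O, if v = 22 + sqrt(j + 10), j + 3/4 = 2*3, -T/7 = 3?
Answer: -55/2 - 5*sqrt(61)/8 ≈ -32.381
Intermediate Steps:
T = -21 (T = -7*3 = -21)
d(h, D) = -210 (d(h, D) = -21*10 = -210)
j = 21/4 (j = -3/4 + 2*3 = -3/4 + 6 = 21/4 ≈ 5.2500)
O = -4/5 (O = -2/3 - 210/1575 = -2/3 - 210*1/1575 = -2/3 - 2/15 = -4/5 ≈ -0.80000)
v = 22 + sqrt(61)/2 (v = 22 + sqrt(21/4 + 10) = 22 + sqrt(61/4) = 22 + sqrt(61)/2 ≈ 25.905)
v/O = (22 + sqrt(61)/2)/(-4/5) = -5*(22 + sqrt(61)/2)/4 = -55/2 - 5*sqrt(61)/8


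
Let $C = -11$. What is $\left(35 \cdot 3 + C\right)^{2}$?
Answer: $8836$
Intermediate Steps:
$\left(35 \cdot 3 + C\right)^{2} = \left(35 \cdot 3 - 11\right)^{2} = \left(105 - 11\right)^{2} = 94^{2} = 8836$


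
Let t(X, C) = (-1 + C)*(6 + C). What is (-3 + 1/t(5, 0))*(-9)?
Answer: 57/2 ≈ 28.500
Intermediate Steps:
(-3 + 1/t(5, 0))*(-9) = (-3 + 1/(-6 + 0² + 5*0))*(-9) = (-3 + 1/(-6 + 0 + 0))*(-9) = (-3 + 1/(-6))*(-9) = (-3 - ⅙)*(-9) = -19/6*(-9) = 57/2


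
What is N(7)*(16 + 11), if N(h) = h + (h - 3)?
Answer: 297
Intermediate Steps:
N(h) = -3 + 2*h (N(h) = h + (-3 + h) = -3 + 2*h)
N(7)*(16 + 11) = (-3 + 2*7)*(16 + 11) = (-3 + 14)*27 = 11*27 = 297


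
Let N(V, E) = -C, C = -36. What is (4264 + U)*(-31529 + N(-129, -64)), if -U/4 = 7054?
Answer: 754320336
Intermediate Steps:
U = -28216 (U = -4*7054 = -28216)
N(V, E) = 36 (N(V, E) = -1*(-36) = 36)
(4264 + U)*(-31529 + N(-129, -64)) = (4264 - 28216)*(-31529 + 36) = -23952*(-31493) = 754320336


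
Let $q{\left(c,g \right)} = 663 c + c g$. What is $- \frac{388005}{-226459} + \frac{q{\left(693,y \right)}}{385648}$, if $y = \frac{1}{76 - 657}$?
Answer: $\frac{10527790874001}{3624338607928} \approx 2.9047$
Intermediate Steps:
$y = - \frac{1}{581}$ ($y = \frac{1}{-581} = - \frac{1}{581} \approx -0.0017212$)
$- \frac{388005}{-226459} + \frac{q{\left(693,y \right)}}{385648} = - \frac{388005}{-226459} + \frac{693 \left(663 - \frac{1}{581}\right)}{385648} = \left(-388005\right) \left(- \frac{1}{226459}\right) + 693 \cdot \frac{385202}{581} \cdot \frac{1}{385648} = \frac{388005}{226459} + \frac{38134998}{83} \cdot \frac{1}{385648} = \frac{388005}{226459} + \frac{19067499}{16004392} = \frac{10527790874001}{3624338607928}$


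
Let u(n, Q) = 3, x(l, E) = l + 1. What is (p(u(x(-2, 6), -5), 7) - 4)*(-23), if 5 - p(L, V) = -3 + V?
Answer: 69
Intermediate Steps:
x(l, E) = 1 + l
p(L, V) = 8 - V (p(L, V) = 5 - (-3 + V) = 5 + (3 - V) = 8 - V)
(p(u(x(-2, 6), -5), 7) - 4)*(-23) = ((8 - 1*7) - 4)*(-23) = ((8 - 7) - 4)*(-23) = (1 - 4)*(-23) = -3*(-23) = 69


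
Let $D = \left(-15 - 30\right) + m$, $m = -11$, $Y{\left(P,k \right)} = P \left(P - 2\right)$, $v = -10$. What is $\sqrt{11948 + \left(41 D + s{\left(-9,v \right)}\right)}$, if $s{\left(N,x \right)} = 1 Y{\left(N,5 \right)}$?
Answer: $7 \sqrt{199} \approx 98.747$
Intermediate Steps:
$Y{\left(P,k \right)} = P \left(-2 + P\right)$
$D = -56$ ($D = \left(-15 - 30\right) - 11 = -45 - 11 = -56$)
$s{\left(N,x \right)} = N \left(-2 + N\right)$ ($s{\left(N,x \right)} = 1 N \left(-2 + N\right) = N \left(-2 + N\right)$)
$\sqrt{11948 + \left(41 D + s{\left(-9,v \right)}\right)} = \sqrt{11948 - \left(2296 + 9 \left(-2 - 9\right)\right)} = \sqrt{11948 - 2197} = \sqrt{9751} = 7 \sqrt{199}$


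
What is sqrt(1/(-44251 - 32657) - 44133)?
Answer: I*sqrt(65259913568655)/38454 ≈ 210.08*I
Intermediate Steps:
sqrt(1/(-44251 - 32657) - 44133) = sqrt(1/(-76908) - 44133) = sqrt(-1/76908 - 44133) = sqrt(-3394180765/76908) = I*sqrt(65259913568655)/38454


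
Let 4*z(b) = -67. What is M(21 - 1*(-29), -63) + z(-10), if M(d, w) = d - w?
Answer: 385/4 ≈ 96.250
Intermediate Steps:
z(b) = -67/4 (z(b) = (¼)*(-67) = -67/4)
M(21 - 1*(-29), -63) + z(-10) = ((21 - 1*(-29)) - 1*(-63)) - 67/4 = ((21 + 29) + 63) - 67/4 = (50 + 63) - 67/4 = 113 - 67/4 = 385/4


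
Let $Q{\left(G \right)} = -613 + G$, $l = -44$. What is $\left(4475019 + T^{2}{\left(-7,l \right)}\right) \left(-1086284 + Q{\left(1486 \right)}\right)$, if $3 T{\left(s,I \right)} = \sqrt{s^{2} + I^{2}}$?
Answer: $- \frac{43717268171116}{9} \approx -4.8575 \cdot 10^{12}$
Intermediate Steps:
$T{\left(s,I \right)} = \frac{\sqrt{I^{2} + s^{2}}}{3}$ ($T{\left(s,I \right)} = \frac{\sqrt{s^{2} + I^{2}}}{3} = \frac{\sqrt{I^{2} + s^{2}}}{3}$)
$\left(4475019 + T^{2}{\left(-7,l \right)}\right) \left(-1086284 + Q{\left(1486 \right)}\right) = \left(4475019 + \left(\frac{\sqrt{\left(-44\right)^{2} + \left(-7\right)^{2}}}{3}\right)^{2}\right) \left(-1086284 + \left(-613 + 1486\right)\right) = \left(4475019 + \left(\frac{\sqrt{1936 + 49}}{3}\right)^{2}\right) \left(-1086284 + 873\right) = \left(4475019 + \left(\frac{\sqrt{1985}}{3}\right)^{2}\right) \left(-1085411\right) = \left(4475019 + \frac{1985}{9}\right) \left(-1085411\right) = \frac{40277156}{9} \left(-1085411\right) = - \frac{43717268171116}{9}$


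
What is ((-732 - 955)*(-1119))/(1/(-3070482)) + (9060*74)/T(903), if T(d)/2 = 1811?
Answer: -10497120319843986/1811 ≈ -5.7963e+12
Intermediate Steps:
T(d) = 3622 (T(d) = 2*1811 = 3622)
((-732 - 955)*(-1119))/(1/(-3070482)) + (9060*74)/T(903) = ((-732 - 955)*(-1119))/(1/(-3070482)) + (9060*74)/3622 = (-1687*(-1119))/(-1/3070482) + 670440*(1/3622) = 1887753*(-3070482) + 335220/1811 = -5796311606946 + 335220/1811 = -10497120319843986/1811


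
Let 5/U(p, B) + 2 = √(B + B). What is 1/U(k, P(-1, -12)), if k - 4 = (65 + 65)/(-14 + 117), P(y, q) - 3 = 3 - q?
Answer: ⅘ ≈ 0.80000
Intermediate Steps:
P(y, q) = 6 - q (P(y, q) = 3 + (3 - q) = 6 - q)
k = 542/103 (k = 4 + (65 + 65)/(-14 + 117) = 4 + 130/103 = 542/103 ≈ 5.2621)
U(p, B) = 5/(-2 + √2*√B) (U(p, B) = 5/(-2 + √(B + B)) = 5/(-2 + √(2*B)) = 5/(-2 + √2*√B))
1/U(k, P(-1, -12)) = 1/(5/(-2 + √2*√(6 - 1*(-12)))) = 1/(5/(-2 + √2*√(6 + 12))) = 1/(5/(-2 + √2*√18)) = 1/(5/(-2 + √2*(3*√2))) = 1/(5/(-2 + 6)) = 1/(5/4) = ⅘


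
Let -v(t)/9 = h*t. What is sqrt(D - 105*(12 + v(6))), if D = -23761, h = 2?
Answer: I*sqrt(13681) ≈ 116.97*I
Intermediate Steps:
v(t) = -18*t
sqrt(D - 105*(12 + v(6))) = sqrt(-23761 - 105*(12 - 18*6)) = sqrt(-23761 - 105*(12 - 108)) = sqrt(-23761 - 105*(-96)) = sqrt(-23761 + 10080) = sqrt(-13681) = I*sqrt(13681)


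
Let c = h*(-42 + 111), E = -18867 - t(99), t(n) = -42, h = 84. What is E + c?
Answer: -13029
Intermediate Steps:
E = -18825 (E = -18867 - 1*(-42) = -18867 + 42 = -18825)
c = 5796 (c = 84*(-42 + 111) = 84*69 = 5796)
E + c = -18825 + 5796 = -13029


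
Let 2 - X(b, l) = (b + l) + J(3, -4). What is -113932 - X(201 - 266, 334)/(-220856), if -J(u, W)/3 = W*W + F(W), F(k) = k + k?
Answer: -25162566035/220856 ≈ -1.1393e+5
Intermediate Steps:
F(k) = 2*k
J(u, W) = -6*W - 3*W² (J(u, W) = -3*(W*W + 2*W) = -3*(W² + 2*W) = -6*W - 3*W²)
X(b, l) = 26 - b - l (X(b, l) = 2 - ((b + l) + 3*(-4)*(-2 - 1*(-4))) = 2 - ((b + l) + 3*(-4)*(-2 + 4)) = 2 - ((b + l) + 3*(-4)*2) = 2 - ((b + l) - 24) = 2 - (-24 + b + l) = 2 + (24 - b - l) = 26 - b - l)
-113932 - X(201 - 266, 334)/(-220856) = -113932 - (26 - (201 - 266) - 1*334)/(-220856) = -113932 - (26 - 1*(-65) - 334)*(-1)/220856 = -113932 - (26 + 65 - 334)*(-1)/220856 = -113932 - (-243)*(-1)/220856 = -113932 - 1*243/220856 = -113932 - 243/220856 = -25162566035/220856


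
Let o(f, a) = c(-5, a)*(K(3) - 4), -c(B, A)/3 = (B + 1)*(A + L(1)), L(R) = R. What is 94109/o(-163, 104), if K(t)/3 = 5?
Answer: 94109/13860 ≈ 6.7900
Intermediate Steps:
K(t) = 15 (K(t) = 3*5 = 15)
c(B, A) = -3*(1 + A)*(1 + B) (c(B, A) = -3*(B + 1)*(A + 1) = -3*(1 + B)*(1 + A) = -3*(1 + A)*(1 + B))
o(f, a) = 132 + 132*a (o(f, a) = (-3 - 3*a - 3*(-5) - 3*a*(-5))*(15 - 4) = (-3 - 3*a + 15 + 15*a)*11 = (12 + 12*a)*11 = 132 + 132*a)
94109/o(-163, 104) = 94109/(132 + 132*104) = 94109/(132 + 13728) = 94109/13860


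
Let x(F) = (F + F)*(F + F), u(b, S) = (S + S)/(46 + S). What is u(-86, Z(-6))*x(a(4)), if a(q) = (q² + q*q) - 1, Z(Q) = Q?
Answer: -5766/5 ≈ -1153.2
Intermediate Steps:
a(q) = -1 + 2*q² (a(q) = (q² + q²) - 1 = 2*q² - 1 = -1 + 2*q²)
u(b, S) = 2*S/(46 + S) (u(b, S) = (2*S)/(46 + S) = 2*S/(46 + S))
x(F) = 4*F² (x(F) = (2*F)*(2*F) = 4*F²)
u(-86, Z(-6))*x(a(4)) = (2*(-6)/(46 - 6))*(4*(-1 + 2*4²)²) = (2*(-6)/40)*(4*(-1 + 2*16)²) = (2*(-6)*(1/40))*(4*(-1 + 32)²) = -6*31²/5 = -6*961/5 = -3/10*3844 = -5766/5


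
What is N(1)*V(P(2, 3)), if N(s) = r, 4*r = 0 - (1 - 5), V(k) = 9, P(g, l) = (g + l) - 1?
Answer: 9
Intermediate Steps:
P(g, l) = -1 + g + l
r = 1 (r = (0 - (1 - 5))/4 = (0 - 1*(-4))/4 = (0 + 4)/4 = (¼)*4 = 1)
N(s) = 1
N(1)*V(P(2, 3)) = 1*9 = 9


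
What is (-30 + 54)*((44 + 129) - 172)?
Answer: 24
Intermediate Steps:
(-30 + 54)*((44 + 129) - 172) = 24*(173 - 172) = 24*1 = 24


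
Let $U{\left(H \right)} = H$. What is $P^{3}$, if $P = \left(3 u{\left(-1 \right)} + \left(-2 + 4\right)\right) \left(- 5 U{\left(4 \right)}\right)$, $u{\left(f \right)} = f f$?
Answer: $-1000000$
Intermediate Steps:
$u{\left(f \right)} = f^{2}$
$P = -100$ ($P = \left(3 \left(-1\right)^{2} + \left(-2 + 4\right)\right) \left(\left(-5\right) 4\right) = \left(3 \cdot 1 + 2\right) \left(-20\right) = \left(3 + 2\right) \left(-20\right) = 5 \left(-20\right) = -100$)
$P^{3} = \left(-100\right)^{3} = -1000000$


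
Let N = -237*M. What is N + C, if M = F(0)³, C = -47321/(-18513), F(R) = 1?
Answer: -4340260/18513 ≈ -234.44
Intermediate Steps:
C = 47321/18513 (C = -47321*(-1/18513) = 47321/18513 ≈ 2.5561)
M = 1 (M = 1³ = 1)
N = -237 (N = -237*1 = -237)
N + C = -237 + 47321/18513 = -4340260/18513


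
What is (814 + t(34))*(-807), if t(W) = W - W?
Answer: -656898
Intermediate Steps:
t(W) = 0
(814 + t(34))*(-807) = (814 + 0)*(-807) = 814*(-807) = -656898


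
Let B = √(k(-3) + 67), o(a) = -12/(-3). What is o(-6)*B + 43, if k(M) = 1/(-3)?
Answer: 43 + 40*√6/3 ≈ 75.660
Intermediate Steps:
o(a) = 4 (o(a) = -12*(-⅓) = 4)
k(M) = -⅓
B = 10*√6/3 (B = √(-⅓ + 67) = √(200/3) = 10*√6/3 ≈ 8.1650)
o(-6)*B + 43 = 4*(10*√6/3) + 43 = 40*√6/3 + 43 = 43 + 40*√6/3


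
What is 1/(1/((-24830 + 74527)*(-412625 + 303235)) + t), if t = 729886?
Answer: 5436354830/3967919281449379 ≈ 1.3701e-6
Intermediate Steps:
1/(1/((-24830 + 74527)*(-412625 + 303235)) + t) = 1/(1/((-24830 + 74527)*(-412625 + 303235)) + 729886) = 1/(1/(49697*(-109390)) + 729886) = 1/(1/(-5436354830) + 729886) = 1/(-1/5436354830 + 729886) = 1/(3967919281449379/5436354830) = 5436354830/3967919281449379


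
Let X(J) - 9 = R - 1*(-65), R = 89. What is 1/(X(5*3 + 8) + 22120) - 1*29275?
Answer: -652334824/22283 ≈ -29275.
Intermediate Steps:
X(J) = 163 (X(J) = 9 + (89 - 1*(-65)) = 9 + (89 + 65) = 9 + 154 = 163)
1/(X(5*3 + 8) + 22120) - 1*29275 = 1/(163 + 22120) - 1*29275 = 1/22283 - 29275 = -652334824/22283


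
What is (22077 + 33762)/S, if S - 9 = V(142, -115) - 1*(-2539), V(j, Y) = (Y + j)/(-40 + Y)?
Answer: 8655045/394913 ≈ 21.916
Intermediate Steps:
V(j, Y) = (Y + j)/(-40 + Y)
S = 394913/155 (S = 9 + ((-115 + 142)/(-40 - 115) - 1*(-2539)) = 9 + (27/(-155) + 2539) = 9 + (-1/155*27 + 2539) = 9 + (-27/155 + 2539) = 9 + 393518/155 = 394913/155 ≈ 2547.8)
(22077 + 33762)/S = (22077 + 33762)/(394913/155) = 55839*(155/394913) = 8655045/394913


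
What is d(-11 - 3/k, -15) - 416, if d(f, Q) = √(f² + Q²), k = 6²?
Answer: -416 + √50089/12 ≈ -397.35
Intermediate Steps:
k = 36
d(f, Q) = √(Q² + f²)
d(-11 - 3/k, -15) - 416 = √((-15)² + (-11 - 3/36)²) - 416 = √(225 + (-11 - 3/36)²) - 416 = √(225 + (-11 - 1*1/12)²) - 416 = √(225 + (-11 - 1/12)²) - 416 = √(225 + (-133/12)²) - 416 = √(225 + 17689/144) - 416 = √(50089/144) - 416 = √50089/12 - 416 = -416 + √50089/12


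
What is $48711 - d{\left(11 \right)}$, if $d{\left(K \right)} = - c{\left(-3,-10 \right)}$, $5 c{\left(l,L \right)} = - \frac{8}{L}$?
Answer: $\frac{1217779}{25} \approx 48711.0$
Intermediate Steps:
$c{\left(l,L \right)} = - \frac{8}{5 L}$ ($c{\left(l,L \right)} = \frac{\left(-8\right) \frac{1}{L}}{5} = - \frac{8}{5 L}$)
$d{\left(K \right)} = - \frac{4}{25}$ ($d{\left(K \right)} = - \frac{-8}{5 \left(-10\right)} = - \frac{\left(-8\right) \left(-1\right)}{5 \cdot 10} = \left(-1\right) \frac{4}{25} = - \frac{4}{25}$)
$48711 - d{\left(11 \right)} = 48711 - - \frac{4}{25} = 48711 + \frac{4}{25} = \frac{1217779}{25}$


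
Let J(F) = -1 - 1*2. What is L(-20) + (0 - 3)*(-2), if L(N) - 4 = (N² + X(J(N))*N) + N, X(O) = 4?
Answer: 310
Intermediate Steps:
J(F) = -3 (J(F) = -1 - 2 = -3)
L(N) = 4 + N² + 5*N (L(N) = 4 + ((N² + 4*N) + N) = 4 + (N² + 5*N) = 4 + N² + 5*N)
L(-20) + (0 - 3)*(-2) = (4 + (-20)² + 5*(-20)) + (0 - 3)*(-2) = (4 + 400 - 100) - 3*(-2) = 304 + 6 = 310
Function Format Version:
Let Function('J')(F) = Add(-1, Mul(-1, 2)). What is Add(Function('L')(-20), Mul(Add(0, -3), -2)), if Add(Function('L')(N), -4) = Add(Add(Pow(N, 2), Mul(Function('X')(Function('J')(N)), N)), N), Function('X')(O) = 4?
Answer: 310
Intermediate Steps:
Function('J')(F) = -3 (Function('J')(F) = Add(-1, -2) = -3)
Function('L')(N) = Add(4, Pow(N, 2), Mul(5, N)) (Function('L')(N) = Add(4, Add(Add(Pow(N, 2), Mul(4, N)), N)) = Add(4, Add(Pow(N, 2), Mul(5, N))) = Add(4, Pow(N, 2), Mul(5, N)))
Add(Function('L')(-20), Mul(Add(0, -3), -2)) = Add(Add(4, Pow(-20, 2), Mul(5, -20)), Mul(Add(0, -3), -2)) = Add(Add(4, 400, -100), Mul(-3, -2)) = Add(304, 6) = 310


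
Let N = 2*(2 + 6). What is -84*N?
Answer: -1344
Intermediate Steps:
N = 16 (N = 2*8 = 16)
-84*N = -84*16 = -1344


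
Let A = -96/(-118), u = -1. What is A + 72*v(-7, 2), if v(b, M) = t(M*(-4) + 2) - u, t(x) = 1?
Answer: 8544/59 ≈ 144.81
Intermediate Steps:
A = 48/59 (A = -96*(-1/118) = 48/59 ≈ 0.81356)
v(b, M) = 2 (v(b, M) = 1 - 1*(-1) = 1 + 1 = 2)
A + 72*v(-7, 2) = 48/59 + 72*2 = 48/59 + 144 = 8544/59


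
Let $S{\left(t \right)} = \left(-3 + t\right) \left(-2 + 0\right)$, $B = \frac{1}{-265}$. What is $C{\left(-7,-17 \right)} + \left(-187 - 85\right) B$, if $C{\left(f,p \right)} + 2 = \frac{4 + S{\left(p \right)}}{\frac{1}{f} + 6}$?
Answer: $\frac{71042}{10865} \approx 6.5386$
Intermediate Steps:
$B = - \frac{1}{265} \approx -0.0037736$
$S{\left(t \right)} = 6 - 2 t$ ($S{\left(t \right)} = \left(-3 + t\right) \left(-2\right) = 6 - 2 t$)
$C{\left(f,p \right)} = -2 + \frac{10 - 2 p}{6 + \frac{1}{f}}$ ($C{\left(f,p \right)} = -2 + \frac{4 - \left(-6 + 2 p\right)}{\frac{1}{f} + 6} = -2 + \frac{10 - 2 p}{6 + \frac{1}{f}}$)
$C{\left(-7,-17 \right)} + \left(-187 - 85\right) B = \frac{2 \left(-1 - -7 - \left(-7\right) \left(-17\right)\right)}{1 + 6 \left(-7\right)} + \left(-187 - 85\right) \left(- \frac{1}{265}\right) = \frac{2 \left(-1 + 7 - 119\right)}{1 - 42} + \left(-187 - 85\right) \left(- \frac{1}{265}\right) = 2 \frac{1}{-41} \left(-113\right) - - \frac{272}{265} = 2 \left(- \frac{1}{41}\right) \left(-113\right) + \frac{272}{265} = \frac{226}{41} + \frac{272}{265} = \frac{71042}{10865}$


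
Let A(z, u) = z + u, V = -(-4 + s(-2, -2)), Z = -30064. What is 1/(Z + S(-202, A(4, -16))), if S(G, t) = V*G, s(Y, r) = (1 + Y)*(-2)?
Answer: -1/30468 ≈ -3.2821e-5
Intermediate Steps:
s(Y, r) = -2 - 2*Y
V = 2 (V = -(-4 + (-2 - 2*(-2))) = -(-4 + (-2 + 4)) = -(-4 + 2) = -1*(-2) = 2)
A(z, u) = u + z
S(G, t) = 2*G
1/(Z + S(-202, A(4, -16))) = 1/(-30064 + 2*(-202)) = 1/(-30064 - 404) = 1/(-30468) = -1/30468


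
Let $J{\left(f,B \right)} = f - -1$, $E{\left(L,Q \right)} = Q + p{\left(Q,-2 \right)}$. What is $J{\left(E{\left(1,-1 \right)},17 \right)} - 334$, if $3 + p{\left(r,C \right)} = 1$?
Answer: $-336$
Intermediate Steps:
$p{\left(r,C \right)} = -2$ ($p{\left(r,C \right)} = -3 + 1 = -2$)
$E{\left(L,Q \right)} = -2 + Q$ ($E{\left(L,Q \right)} = Q - 2 = -2 + Q$)
$J{\left(f,B \right)} = 1 + f$ ($J{\left(f,B \right)} = f + 1 = 1 + f$)
$J{\left(E{\left(1,-1 \right)},17 \right)} - 334 = \left(1 - 3\right) - 334 = -2 - 334 = -336$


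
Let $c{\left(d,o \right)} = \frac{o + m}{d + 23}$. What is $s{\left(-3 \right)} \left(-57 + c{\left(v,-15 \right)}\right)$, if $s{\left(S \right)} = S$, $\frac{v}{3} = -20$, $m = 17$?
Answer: $\frac{6333}{37} \approx 171.16$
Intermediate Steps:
$v = -60$ ($v = 3 \left(-20\right) = -60$)
$c{\left(d,o \right)} = \frac{17 + o}{23 + d}$ ($c{\left(d,o \right)} = \frac{o + 17}{d + 23} = \frac{17 + o}{23 + d}$)
$s{\left(-3 \right)} \left(-57 + c{\left(v,-15 \right)}\right) = - 3 \left(-57 + \frac{17 - 15}{23 - 60}\right) = - 3 \left(-57 + \frac{1}{-37} \cdot 2\right) = - 3 \left(-57 - \frac{2}{37}\right) = \left(-3\right) \left(- \frac{2111}{37}\right) = \frac{6333}{37}$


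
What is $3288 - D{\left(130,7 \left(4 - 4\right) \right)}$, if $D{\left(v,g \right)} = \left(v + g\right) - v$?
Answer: $3288$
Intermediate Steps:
$D{\left(v,g \right)} = g$ ($D{\left(v,g \right)} = \left(g + v\right) - v = g$)
$3288 - D{\left(130,7 \left(4 - 4\right) \right)} = 3288 - 7 \left(4 - 4\right) = 3288 - 7 \cdot 0 = 3288 - 0 = 3288 + 0 = 3288$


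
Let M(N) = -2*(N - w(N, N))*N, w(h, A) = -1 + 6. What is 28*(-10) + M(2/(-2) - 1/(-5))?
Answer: -7232/25 ≈ -289.28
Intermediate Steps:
w(h, A) = 5
M(N) = -2*N*(-5 + N) (M(N) = -2*(N - 1*5)*N = -2*(N - 5)*N = -2*(-5 + N)*N = -2*N*(-5 + N))
28*(-10) + M(2/(-2) - 1/(-5)) = 28*(-10) + 2*(2/(-2) - 1/(-5))*(5 - (2/(-2) - 1/(-5))) = -280 + 2*(2*(-½) - 1*(-⅕))*(5 - (2*(-½) - 1*(-⅕))) = -280 + 2*(-1 + ⅕)*(5 - (-1 + ⅕)) = -280 + 2*(-⅘)*(5 - 1*(-⅘)) = -280 + 2*(-⅘)*(5 + ⅘) = -280 + 2*(-⅘)*(29/5) = -280 - 232/25 = -7232/25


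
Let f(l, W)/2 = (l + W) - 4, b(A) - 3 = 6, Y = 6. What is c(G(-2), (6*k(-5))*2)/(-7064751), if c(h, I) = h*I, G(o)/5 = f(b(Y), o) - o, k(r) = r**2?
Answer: -4000/2354917 ≈ -0.0016986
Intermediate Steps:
b(A) = 9 (b(A) = 3 + 6 = 9)
f(l, W) = -8 + 2*W + 2*l (f(l, W) = 2*((l + W) - 4) = 2*((W + l) - 4) = 2*(-4 + W + l) = -8 + 2*W + 2*l)
G(o) = 50 + 5*o (G(o) = 5*((-8 + 2*o + 2*9) - o) = 5*((-8 + 2*o + 18) - o) = 5*((10 + 2*o) - o) = 5*(10 + o) = 50 + 5*o)
c(h, I) = I*h
c(G(-2), (6*k(-5))*2)/(-7064751) = (((6*(-5)**2)*2)*(50 + 5*(-2)))/(-7064751) = (((6*25)*2)*(50 - 10))*(-1/7064751) = ((150*2)*40)*(-1/7064751) = (300*40)*(-1/7064751) = 12000*(-1/7064751) = -4000/2354917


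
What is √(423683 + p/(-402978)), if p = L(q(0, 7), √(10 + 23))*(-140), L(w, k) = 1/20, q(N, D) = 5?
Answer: √68802419807927418/402978 ≈ 650.91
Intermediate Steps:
L(w, k) = 1/20
p = -7 (p = (1/20)*(-140) = -7)
√(423683 + p/(-402978)) = √(423683 - 7/(-402978)) = √(423683 - 7*(-1/402978)) = √(423683 + 7/402978) = √(170734927981/402978) = √68802419807927418/402978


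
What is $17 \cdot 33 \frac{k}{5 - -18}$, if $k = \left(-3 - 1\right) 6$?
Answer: $- \frac{13464}{23} \approx -585.39$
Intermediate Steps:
$k = -24$ ($k = \left(-4\right) 6 = -24$)
$17 \cdot 33 \frac{k}{5 - -18} = 17 \cdot 33 \left(- \frac{24}{5 - -18}\right) = 561 \left(- \frac{24}{5 + 18}\right) = 561 \left(- \frac{24}{23}\right) = - \frac{13464}{23}$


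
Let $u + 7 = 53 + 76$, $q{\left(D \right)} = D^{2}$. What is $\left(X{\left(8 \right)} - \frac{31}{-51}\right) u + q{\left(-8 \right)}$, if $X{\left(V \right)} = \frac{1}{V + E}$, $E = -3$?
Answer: $\frac{41452}{255} \approx 162.56$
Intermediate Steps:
$X{\left(V \right)} = \frac{1}{-3 + V}$ ($X{\left(V \right)} = \frac{1}{V - 3} = \frac{1}{-3 + V}$)
$u = 122$ ($u = -7 + \left(53 + 76\right) = -7 + 129 = 122$)
$\left(X{\left(8 \right)} - \frac{31}{-51}\right) u + q{\left(-8 \right)} = \left(\frac{1}{-3 + 8} - \frac{31}{-51}\right) 122 + \left(-8\right)^{2} = \left(\frac{1}{5} - - \frac{31}{51}\right) 122 + 64 = \left(\frac{1}{5} + \frac{31}{51}\right) 122 + 64 = \frac{206}{255} \cdot 122 + 64 = \frac{25132}{255} + 64 = \frac{41452}{255}$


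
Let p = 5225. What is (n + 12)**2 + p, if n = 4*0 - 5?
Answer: 5274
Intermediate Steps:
n = -5 (n = 0 - 5 = -5)
(n + 12)**2 + p = (-5 + 12)**2 + 5225 = 7**2 + 5225 = 49 + 5225 = 5274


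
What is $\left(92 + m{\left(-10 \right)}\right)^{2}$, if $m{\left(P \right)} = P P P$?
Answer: $824464$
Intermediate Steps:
$m{\left(P \right)} = P^{3}$ ($m{\left(P \right)} = P^{2} P = P^{3}$)
$\left(92 + m{\left(-10 \right)}\right)^{2} = \left(92 + \left(-10\right)^{3}\right)^{2} = \left(92 - 1000\right)^{2} = \left(-908\right)^{2} = 824464$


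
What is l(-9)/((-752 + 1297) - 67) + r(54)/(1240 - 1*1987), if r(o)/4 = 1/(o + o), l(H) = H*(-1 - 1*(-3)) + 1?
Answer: -343351/9640782 ≈ -0.035614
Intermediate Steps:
l(H) = 1 + 2*H (l(H) = H*(-1 + 3) + 1 = H*2 + 1 = 2*H + 1 = 1 + 2*H)
r(o) = 2/o (r(o) = 4/(o + o) = 4/((2*o)) = 4*(1/(2*o)) = 2/o)
l(-9)/((-752 + 1297) - 67) + r(54)/(1240 - 1*1987) = (1 + 2*(-9))/((-752 + 1297) - 67) + (2/54)/(1240 - 1*1987) = (1 - 18)/(545 - 67) + (2*(1/54))/(1240 - 1987) = -17/478 + (1/27)/(-747) = -17*1/478 + (1/27)*(-1/747) = -17/478 - 1/20169 = -343351/9640782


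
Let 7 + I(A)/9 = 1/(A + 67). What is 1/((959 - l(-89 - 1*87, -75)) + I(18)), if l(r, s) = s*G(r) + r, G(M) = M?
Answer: -85/1030871 ≈ -8.2455e-5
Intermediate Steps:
l(r, s) = r + r*s (l(r, s) = s*r + r = r*s + r = r + r*s)
I(A) = -63 + 9/(67 + A) (I(A) = -63 + 9/(A + 67) = -63 + 9/(67 + A))
1/((959 - l(-89 - 1*87, -75)) + I(18)) = 1/((959 - (-89 - 1*87)*(1 - 75)) + 9*(-468 - 7*18)/(67 + 18)) = 1/((959 - (-89 - 87)*(-74)) + 9*(-468 - 126)/85) = 1/((959 - (-176)*(-74)) + 9*(1/85)*(-594)) = 1/((959 - 1*13024) - 5346/85) = 1/((959 - 13024) - 5346/85) = 1/(-12065 - 5346/85) = 1/(-1030871/85) = -85/1030871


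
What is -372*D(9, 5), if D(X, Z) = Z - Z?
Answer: 0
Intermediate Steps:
D(X, Z) = 0
-372*D(9, 5) = -372*0 = 0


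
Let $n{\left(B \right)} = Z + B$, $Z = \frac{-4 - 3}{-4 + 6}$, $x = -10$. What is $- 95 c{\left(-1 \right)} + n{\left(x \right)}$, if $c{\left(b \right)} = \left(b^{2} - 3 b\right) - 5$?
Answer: $\frac{163}{2} \approx 81.5$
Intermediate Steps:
$Z = - \frac{7}{2} \approx -3.5$
$c{\left(b \right)} = -5 + b^{2} - 3 b$
$n{\left(B \right)} = - \frac{7}{2} + B$
$- 95 c{\left(-1 \right)} + n{\left(x \right)} = - 95 \left(-5 + \left(-1\right)^{2} - -3\right) - \frac{27}{2} = - 95 \left(-5 + 1 + 3\right) - \frac{27}{2} = \left(-95\right) \left(-1\right) - \frac{27}{2} = 95 - \frac{27}{2} = \frac{163}{2}$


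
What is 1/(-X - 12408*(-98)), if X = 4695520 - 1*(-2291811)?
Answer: -1/5771347 ≈ -1.7327e-7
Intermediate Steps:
X = 6987331 (X = 4695520 + 2291811 = 6987331)
1/(-X - 12408*(-98)) = 1/(-1*6987331 - 12408*(-98)) = 1/(-6987331 + 1215984) = 1/(-5771347) = -1/5771347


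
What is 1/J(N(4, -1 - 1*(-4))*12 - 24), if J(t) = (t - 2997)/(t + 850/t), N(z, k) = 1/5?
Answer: 16457/815022 ≈ 0.020192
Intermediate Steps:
N(z, k) = 1/5
J(t) = (-2997 + t)/(t + 850/t)
1/J(N(4, -1 - 1*(-4))*12 - 24) = 1/(((1/5)*12 - 24)*(-2997 + ((1/5)*12 - 24))/(850 + ((1/5)*12 - 24)**2)) = 1/((12/5 - 24)*(-2997 + (12/5 - 24))/(850 + (12/5 - 24)**2)) = 1/(-108*(-2997 - 108/5)/(5*(850 + (-108/5)**2))) = 1/(-108/5*(-15093/5)/(850 + 11664/25)) = 1/(-108/5*(-15093/5)/32914/25) = 1/(-108/5*25/32914*(-15093/5)) = 1/(815022/16457) = 16457/815022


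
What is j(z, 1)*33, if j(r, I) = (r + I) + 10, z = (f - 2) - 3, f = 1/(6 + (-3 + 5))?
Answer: 1617/8 ≈ 202.13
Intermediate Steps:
f = ⅛ (f = 1/(6 + 2) = 1/8 = ⅛ ≈ 0.12500)
z = -39/8 (z = (⅛ - 2) - 3 = -15/8 - 3 = -39/8 ≈ -4.8750)
j(r, I) = 10 + I + r (j(r, I) = (I + r) + 10 = 10 + I + r)
j(z, 1)*33 = (10 + 1 - 39/8)*33 = (49/8)*33 = 1617/8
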